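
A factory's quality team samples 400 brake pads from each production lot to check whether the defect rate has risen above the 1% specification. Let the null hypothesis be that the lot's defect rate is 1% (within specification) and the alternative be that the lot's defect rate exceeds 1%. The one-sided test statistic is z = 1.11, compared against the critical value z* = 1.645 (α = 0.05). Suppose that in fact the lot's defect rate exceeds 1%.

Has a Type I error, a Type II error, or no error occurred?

Type II error

Since z = 1.11 ≤ z* = 1.645, H₀ is not rejected.
H₀ is false (actually the lot's defect rate exceeds 1%).
Failing to reject a false H₀ is a Type II error.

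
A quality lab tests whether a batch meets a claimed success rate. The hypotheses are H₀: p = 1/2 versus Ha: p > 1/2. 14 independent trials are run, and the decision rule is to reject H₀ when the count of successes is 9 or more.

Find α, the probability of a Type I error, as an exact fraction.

3473/16384

Under H₀, Y ~ Binomial(14, 1/2), and α = P(Y ≥ 9).
Summing the upper tail: (2002 + 1001 + 364 + 91 + 14 + 1) / 2^14 = 3473/16384.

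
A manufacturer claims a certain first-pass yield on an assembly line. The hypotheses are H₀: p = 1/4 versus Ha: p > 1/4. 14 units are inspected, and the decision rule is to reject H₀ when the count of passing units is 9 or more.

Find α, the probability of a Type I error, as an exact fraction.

The Type I error probability is α = P(K ≥ 9) computed under H₀, where K ~ Binomial(14, 1/4).
P(K ≥ 9) = Σ_{j=9}^{14} C(14,j)·(1/4)^j·(3/4)^{14-j} = 578257/268435456.

578257/268435456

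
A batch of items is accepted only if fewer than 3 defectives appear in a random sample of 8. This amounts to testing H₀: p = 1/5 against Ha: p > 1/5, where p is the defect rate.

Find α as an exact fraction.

Under H₀, Y ~ Binomial(8, 1/5); the Type I error rate is P(Y ≥ 3).
Computing the lower-tail complement: 1 − 311296/390625 = 79329/390625.

79329/390625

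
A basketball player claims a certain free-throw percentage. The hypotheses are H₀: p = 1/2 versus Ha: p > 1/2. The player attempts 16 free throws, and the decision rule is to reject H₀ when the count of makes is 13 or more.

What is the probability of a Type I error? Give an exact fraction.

Under H₀, Y ~ Binomial(16, 1/2), and α = P(Y ≥ 13).
P(Y ≥ 13) = [C(16,13) + C(16,14) + C(16,15) + C(16,16)] / 2^16 = (560 + 120 + 16 + 1) / 65536 = 697/65536.

697/65536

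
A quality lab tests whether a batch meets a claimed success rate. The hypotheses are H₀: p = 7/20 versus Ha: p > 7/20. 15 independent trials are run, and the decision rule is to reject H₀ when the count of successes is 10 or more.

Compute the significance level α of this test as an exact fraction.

Under H₀, Y ~ Binomial(15, 7/20), and α = P(Y ≥ 10).
P(Y ≥ 10) = Σ_{j=10}^{15} C(15,j)·(7/20)^j·(13/20)^{15-j} = 203869009270562307/16384000000000000000.

203869009270562307/16384000000000000000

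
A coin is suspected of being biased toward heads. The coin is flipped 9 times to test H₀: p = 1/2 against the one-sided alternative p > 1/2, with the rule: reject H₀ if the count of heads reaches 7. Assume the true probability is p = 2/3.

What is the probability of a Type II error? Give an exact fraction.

Under the alternative p = 2/3, X ~ Binomial(9, 2/3); β is the probability the test does not reject, P(X < 7).
Adding the binomial probabilities P(X=0)+…+P(X=6) at p = 2/3 gives 12259/19683.

12259/19683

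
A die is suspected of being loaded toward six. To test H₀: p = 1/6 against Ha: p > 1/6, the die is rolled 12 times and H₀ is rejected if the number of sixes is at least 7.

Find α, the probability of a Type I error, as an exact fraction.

α = P(reject H₀ | H₀ true) = P(K ≥ 7 | p = 1/6), with K ~ Binomial(12, 1/6).
Adding the binomial terms for j = 7 through 12 with p = 1/6 yields 468931/362797056.

468931/362797056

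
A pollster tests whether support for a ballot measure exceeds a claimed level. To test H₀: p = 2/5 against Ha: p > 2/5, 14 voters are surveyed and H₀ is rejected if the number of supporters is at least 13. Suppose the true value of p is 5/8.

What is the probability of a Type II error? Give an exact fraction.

4340673464229/4398046511104

A Type II error is failing to reject when Ha holds: with p = 5/8, β = P(Y ≤ 12).
Summing C(14,j)·(5/8)^j·(3/8)^{14-j} for j = 0..12 gives 4340673464229/4398046511104.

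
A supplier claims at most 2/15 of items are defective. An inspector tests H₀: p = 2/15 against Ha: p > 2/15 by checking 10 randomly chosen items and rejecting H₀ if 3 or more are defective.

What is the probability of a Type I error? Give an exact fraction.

26623460512/192216796875

The significance level is the probability, assuming p = 2/15, of seeing 3 or more defectives in 10 draws.
Via the complement, α = 1 − Σ_{j=0}^{2} C(10,j)(2/15)^j(13/15)^{10-j} = 26623460512/192216796875.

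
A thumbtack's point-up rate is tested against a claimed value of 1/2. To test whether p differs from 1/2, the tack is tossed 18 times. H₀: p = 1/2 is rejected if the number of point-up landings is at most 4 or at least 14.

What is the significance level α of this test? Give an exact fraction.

253/8192

α = P(Y ≤ 4 or Y ≥ 14 | p = 1/2), Y ~ Binomial(18, 1/2).
The two tails are symmetric, so α = 2·(1 + 18 + 153 + 816 + 3060)/2^18 = 8096/262144 = 253/8192.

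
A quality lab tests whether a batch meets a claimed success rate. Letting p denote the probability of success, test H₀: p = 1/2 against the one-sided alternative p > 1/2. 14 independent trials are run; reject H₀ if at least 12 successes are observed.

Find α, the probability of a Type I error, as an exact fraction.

α = P(reject H₀ | H₀ true) = P(Y ≥ 12 | p = 1/2), with Y ~ Binomial(14, 1/2).
P(Y ≥ 12) = [C(14,12) + C(14,13) + C(14,14)] / 2^14 = (91 + 14 + 1) / 16384 = 106/16384 = 53/8192.

53/8192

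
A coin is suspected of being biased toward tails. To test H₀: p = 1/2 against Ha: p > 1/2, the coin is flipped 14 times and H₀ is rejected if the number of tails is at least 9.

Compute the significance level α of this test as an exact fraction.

3473/16384

α = P(reject H₀ | H₀ true) = P(S ≥ 9 | p = 1/2), with S ~ Binomial(14, 1/2).
P(S ≥ 9) = [C(14,9) + C(14,10) + C(14,11) + C(14,12) + C(14,13) + C(14,14)] / 2^14 = (2002 + 1001 + 364 + 91 + 14 + 1) / 16384 = 3473/16384.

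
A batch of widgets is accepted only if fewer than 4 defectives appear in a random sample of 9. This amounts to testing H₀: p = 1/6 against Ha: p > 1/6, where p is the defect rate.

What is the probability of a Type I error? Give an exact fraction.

241973/5038848

α = P(reject H₀ | H₀ true) = P(Y ≥ 4 | p = 1/6), Y ~ Binomial(9, 1/6).
α = 1 − P(Y ≤ 3) = 1 − 4796875/5038848 = 241973/5038848.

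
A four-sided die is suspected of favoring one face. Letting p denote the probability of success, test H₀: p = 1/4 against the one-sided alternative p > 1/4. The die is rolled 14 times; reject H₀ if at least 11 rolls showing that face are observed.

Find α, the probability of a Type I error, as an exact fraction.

5345/134217728

The Type I error probability is α = P(S ≥ 11) computed under H₀, where S ~ Binomial(14, 1/4).
Adding the binomial terms for j = 11 through 14 with p = 1/4 yields 5345/134217728.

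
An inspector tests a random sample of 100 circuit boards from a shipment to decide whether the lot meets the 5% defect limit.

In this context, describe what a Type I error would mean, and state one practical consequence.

With the conventional null hypothesis that the lot's defect rate is 5% (within specification):
A Type I error is rejecting H₀ when H₀ is true.
Here that means rejecting the lot and scrapping or reworking it when actually the lot's defect rate is 5% (within specification).

A Type I error would mean concluding that the lot's defect rate exceeds 5% when in fact the lot's defect rate is 5% (within specification). Consequence: an acceptable shipment is needlessly reworked at extra cost.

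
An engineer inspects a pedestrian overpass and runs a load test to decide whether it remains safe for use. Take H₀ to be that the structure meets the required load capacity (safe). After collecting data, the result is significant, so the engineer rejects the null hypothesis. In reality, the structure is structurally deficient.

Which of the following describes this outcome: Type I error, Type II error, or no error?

No error — this is a correct decision.

The test rejected a false H₀ — the decision matches the true state.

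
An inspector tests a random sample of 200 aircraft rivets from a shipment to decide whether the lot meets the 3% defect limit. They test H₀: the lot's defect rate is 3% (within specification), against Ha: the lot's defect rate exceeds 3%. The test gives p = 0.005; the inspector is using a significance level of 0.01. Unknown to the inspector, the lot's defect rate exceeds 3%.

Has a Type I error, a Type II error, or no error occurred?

Since p = 0.005 < α = 0.01, H₀ is rejected.
H₀ is false (actually the lot's defect rate exceeds 3%).
The decision matches the true state — no error.

No error (correct decision).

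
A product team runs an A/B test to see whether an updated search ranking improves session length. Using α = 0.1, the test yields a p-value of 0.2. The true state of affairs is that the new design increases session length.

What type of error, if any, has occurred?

Type II error

The conventional null hypothesis is that the new design has no effect on session length.
Since p = 0.2 ≥ α = 0.1, H₀ is not rejected.
H₀ is false (actually the new design increases session length).
Failing to reject a false H₀ is a Type II error.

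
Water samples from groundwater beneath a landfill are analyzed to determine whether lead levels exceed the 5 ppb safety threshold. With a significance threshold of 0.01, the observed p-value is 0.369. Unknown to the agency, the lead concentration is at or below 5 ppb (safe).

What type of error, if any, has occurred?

The conventional null hypothesis is that the lead concentration is at or below 5 ppb (safe).
Since p = 0.369 ≥ α = 0.01, H₀ is not rejected.
H₀ is true (actually the lead concentration is at or below 5 ppb (safe)).
The decision matches the true state — no error.

Neither — the decision is correct.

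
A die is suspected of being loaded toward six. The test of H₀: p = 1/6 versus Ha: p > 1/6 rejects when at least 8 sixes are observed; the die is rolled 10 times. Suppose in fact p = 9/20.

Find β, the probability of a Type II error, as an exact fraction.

2489876891491/2560000000000

A Type II error is failing to reject when Ha holds: with p = 9/20, β = P(X ≤ 7).
Equivalently, β = 1 − P(X ≥ 8) = 2489876891491/2560000000000.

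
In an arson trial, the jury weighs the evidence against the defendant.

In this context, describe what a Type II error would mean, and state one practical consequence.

With the conventional null hypothesis that the defendant is innocent:
A Type II error is failing to reject H₀ when H₀ is false.
Here that means acquitting the defendant when actually the defendant is guilty.

A Type II error would mean concluding that the defendant is innocent (or at least failing to establish that the defendant is guilty) when in fact the defendant is guilty. Consequence: a guilty person goes free.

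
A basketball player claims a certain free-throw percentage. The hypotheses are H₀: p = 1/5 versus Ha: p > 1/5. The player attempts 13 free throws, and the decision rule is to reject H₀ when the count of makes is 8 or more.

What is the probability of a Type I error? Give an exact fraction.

α = P(reject H₀ | H₀ true) = P(K ≥ 8 | p = 1/5), with K ~ Binomial(13, 1/5).
Summing C(13,j)(1/5)^j(4/5)^{13−j} for j = 8,…,13 gives 1520533/1220703125.

1520533/1220703125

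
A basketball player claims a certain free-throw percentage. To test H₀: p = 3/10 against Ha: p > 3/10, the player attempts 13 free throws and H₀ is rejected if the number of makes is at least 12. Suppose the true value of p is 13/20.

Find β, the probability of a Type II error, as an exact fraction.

A Type II error is failing to reject when Ha holds: with p = 13/20, β = P(X ≤ 11).
Adding the binomial probabilities P(X=0)+…+P(X=11) at p = 13/20 gives 9937124893407747/10240000000000000.

9937124893407747/10240000000000000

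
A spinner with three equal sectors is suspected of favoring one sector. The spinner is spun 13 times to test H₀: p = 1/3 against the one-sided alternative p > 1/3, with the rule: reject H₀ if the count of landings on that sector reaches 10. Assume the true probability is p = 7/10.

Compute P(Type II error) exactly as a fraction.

579394354239/1000000000000

β = P(fail to reject H₀ | Ha true) = P(S ≤ 9 | p = 7/10), S ~ Binomial(13, 7/10).
Summing C(13,j)·(7/10)^j·(3/10)^{13-j} for j = 0..9 gives 579394354239/1000000000000.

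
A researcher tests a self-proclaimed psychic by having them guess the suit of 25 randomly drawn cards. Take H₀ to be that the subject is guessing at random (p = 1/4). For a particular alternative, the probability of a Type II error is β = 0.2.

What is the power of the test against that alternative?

0.8

Power = 1 − β = 1 − 0.2 = 0.8.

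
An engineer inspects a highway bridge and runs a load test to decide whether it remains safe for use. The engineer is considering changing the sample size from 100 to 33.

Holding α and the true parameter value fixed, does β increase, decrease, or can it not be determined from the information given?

It increases.

With less data the test statistic is noisier; under Ha, more outcomes land inside the acceptance region.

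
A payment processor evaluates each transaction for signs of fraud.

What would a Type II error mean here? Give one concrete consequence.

With the conventional null hypothesis that the transaction is legitimate:
A Type II error is failing to reject H₀ when H₀ is false.
Here that means approving the transaction when actually the transaction is fraudulent.

A Type II error would mean concluding that the transaction is legitimate (or at least failing to establish that the transaction is fraudulent) when in fact the transaction is fraudulent. Consequence: a fraudulent charge goes through and the bank absorbs the loss.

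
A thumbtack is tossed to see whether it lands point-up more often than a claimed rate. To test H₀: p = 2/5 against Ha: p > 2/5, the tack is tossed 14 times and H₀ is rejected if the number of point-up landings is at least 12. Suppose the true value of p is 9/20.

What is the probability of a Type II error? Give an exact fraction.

β = P(fail to reject H₀ | Ha true) = P(X ≤ 11 | p = 9/20), X ~ Binomial(14, 9/20).
Adding the binomial probabilities P(X=0)+…+P(X=11) at p = 9/20 gives 817437922121895041/819200000000000000.

817437922121895041/819200000000000000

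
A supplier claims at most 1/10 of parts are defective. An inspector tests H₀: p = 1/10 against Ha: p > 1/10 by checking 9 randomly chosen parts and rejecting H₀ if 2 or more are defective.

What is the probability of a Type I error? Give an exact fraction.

The significance level is the probability, assuming p = 1/10, of seeing 2 or more defectives in 9 draws.
Via the complement, α = 1 − Σ_{j=0}^{1} C(9,j)(1/10)^j(9/10)^{9-j} = 112579511/500000000.

112579511/500000000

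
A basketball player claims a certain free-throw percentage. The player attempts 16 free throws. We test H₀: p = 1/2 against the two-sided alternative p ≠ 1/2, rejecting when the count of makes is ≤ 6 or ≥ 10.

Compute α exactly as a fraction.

14893/32768

The significance level is the null-hypothesis probability of the rejection region {≤6} ∪ {≥10}.
By symmetry, α = 2·P(S ≤ 6) = 2·(1 + 16 + 120 + 560 + 1820 + 4368 + 8008)/65536 = 29786/65536 = 14893/32768.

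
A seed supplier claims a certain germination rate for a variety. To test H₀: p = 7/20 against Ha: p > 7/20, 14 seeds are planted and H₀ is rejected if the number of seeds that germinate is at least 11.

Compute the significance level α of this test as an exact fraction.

906230596911073/819200000000000000

The Type I error probability is α = P(S ≥ 11) computed under H₀, where S ~ Binomial(14, 7/20).
Summing C(14,j)(7/20)^j(13/20)^{14−j} for j = 11,…,14 gives 906230596911073/819200000000000000.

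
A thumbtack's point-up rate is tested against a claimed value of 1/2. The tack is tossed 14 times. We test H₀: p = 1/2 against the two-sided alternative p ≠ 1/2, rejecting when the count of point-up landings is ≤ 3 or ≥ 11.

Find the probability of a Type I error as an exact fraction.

The significance level is the null-hypothesis probability of the rejection region {≤3} ∪ {≥11}.
By symmetry, α = 2·P(X ≤ 3) = 2·(1 + 14 + 91 + 364)/16384 = 940/16384 = 235/4096.

235/4096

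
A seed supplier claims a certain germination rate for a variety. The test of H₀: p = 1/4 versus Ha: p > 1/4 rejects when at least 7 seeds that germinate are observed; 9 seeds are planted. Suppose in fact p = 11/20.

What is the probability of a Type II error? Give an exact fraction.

54431799039/64000000000

Under the alternative p = 11/20, Y ~ Binomial(9, 11/20); β is the probability the test does not reject, P(Y < 7).
Equivalently, β = 1 − P(Y ≥ 7) = 54431799039/64000000000.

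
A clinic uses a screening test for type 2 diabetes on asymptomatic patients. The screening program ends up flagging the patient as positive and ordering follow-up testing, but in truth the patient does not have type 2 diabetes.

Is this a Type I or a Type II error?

Type I error

The null hypothesis here is that the patient does not have type 2 diabetes.
'Flagging the patient as positive and ordering follow-up testing' corresponds to rejecting H₀.
H₀ was rejected but H₀ is true — a Type I error (false positive).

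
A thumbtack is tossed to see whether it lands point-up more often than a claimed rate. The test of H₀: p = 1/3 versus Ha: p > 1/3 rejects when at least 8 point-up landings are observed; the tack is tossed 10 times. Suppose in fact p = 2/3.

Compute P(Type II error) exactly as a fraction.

β = P(fail to reject H₀ | Ha true) = P(K ≤ 7 | p = 2/3), K ~ Binomial(10, 2/3).
Adding the binomial probabilities P(K=0)+…+P(K=7) at p = 2/3 gives 13795/19683.

13795/19683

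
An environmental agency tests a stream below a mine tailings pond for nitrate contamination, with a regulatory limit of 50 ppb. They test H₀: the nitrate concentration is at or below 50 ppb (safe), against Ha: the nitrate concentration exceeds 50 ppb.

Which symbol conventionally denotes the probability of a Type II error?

β

P(Type II error) = P(fail to reject H₀ | H₀ false) = β.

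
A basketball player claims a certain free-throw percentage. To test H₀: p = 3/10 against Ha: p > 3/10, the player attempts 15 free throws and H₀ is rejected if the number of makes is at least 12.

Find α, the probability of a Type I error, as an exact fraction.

The Type I error probability is α = P(Y ≥ 12) computed under H₀, where Y ~ Binomial(15, 3/10).
Adding the binomial terms for j = 12 through 15 with p = 3/10 yields 11457336519/125000000000000.

11457336519/125000000000000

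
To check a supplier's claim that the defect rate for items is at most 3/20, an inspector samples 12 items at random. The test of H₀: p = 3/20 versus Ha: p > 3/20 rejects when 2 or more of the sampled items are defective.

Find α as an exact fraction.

2279589495695451/4096000000000000

The significance level is the probability, assuming p = 3/20, of seeing 2 or more defectives in 12 draws.
Computing the lower-tail complement: 1 − 1816410504304549/4096000000000000 = 2279589495695451/4096000000000000.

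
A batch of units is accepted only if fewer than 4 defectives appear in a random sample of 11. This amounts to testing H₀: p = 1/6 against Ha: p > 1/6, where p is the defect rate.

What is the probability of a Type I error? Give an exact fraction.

1444669/15116544

The significance level is the probability, assuming p = 1/6, of seeing 4 or more defectives in 11 draws.
Computing the lower-tail complement: 1 − 13671875/15116544 = 1444669/15116544.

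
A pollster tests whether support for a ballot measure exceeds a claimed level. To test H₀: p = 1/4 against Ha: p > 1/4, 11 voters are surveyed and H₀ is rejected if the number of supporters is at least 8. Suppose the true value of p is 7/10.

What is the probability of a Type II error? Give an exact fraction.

A Type II error is failing to reject when Ha holds: with p = 7/10, β = P(K ≤ 7).
Summing C(11,j)·(7/10)^j·(3/10)^{11-j} for j = 0..7 gives 1076094153/2500000000.

1076094153/2500000000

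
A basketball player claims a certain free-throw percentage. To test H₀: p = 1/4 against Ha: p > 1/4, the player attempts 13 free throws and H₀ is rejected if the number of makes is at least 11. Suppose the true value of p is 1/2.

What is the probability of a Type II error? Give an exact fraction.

Under the alternative p = 1/2, S ~ Binomial(13, 1/2); β is the probability the test does not reject, P(S < 11).
Adding the binomial probabilities P(S=0)+…+P(S=10) at p = 1/2 gives 2025/2048.

2025/2048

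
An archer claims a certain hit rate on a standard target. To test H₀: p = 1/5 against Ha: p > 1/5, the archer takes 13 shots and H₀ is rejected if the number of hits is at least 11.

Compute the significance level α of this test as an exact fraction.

1301/1220703125

Under H₀, Y ~ Binomial(13, 1/5), and α = P(Y ≥ 11).
Adding the binomial terms for j = 11 through 13 with p = 1/5 yields 1301/1220703125.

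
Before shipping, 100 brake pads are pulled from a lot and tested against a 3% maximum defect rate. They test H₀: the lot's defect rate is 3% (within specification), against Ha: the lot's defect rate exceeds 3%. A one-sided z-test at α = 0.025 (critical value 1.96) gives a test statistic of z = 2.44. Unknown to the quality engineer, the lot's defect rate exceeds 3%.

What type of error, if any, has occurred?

Since z = 2.44 > z* = 1.96, H₀ is rejected.
H₀ is false (actually the lot's defect rate exceeds 3%).
The decision matches the true state — no error.

Neither — the decision is correct.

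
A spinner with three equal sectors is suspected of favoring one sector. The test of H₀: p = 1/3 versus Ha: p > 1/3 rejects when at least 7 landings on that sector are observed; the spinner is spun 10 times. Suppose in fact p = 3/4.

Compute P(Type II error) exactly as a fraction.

β = P(fail to reject H₀ | Ha true) = P(S ≤ 6 | p = 3/4), S ~ Binomial(10, 3/4).
Summing C(10,j)·(3/4)^j·(1/4)^{10-j} for j = 0..6 gives 58753/262144.

58753/262144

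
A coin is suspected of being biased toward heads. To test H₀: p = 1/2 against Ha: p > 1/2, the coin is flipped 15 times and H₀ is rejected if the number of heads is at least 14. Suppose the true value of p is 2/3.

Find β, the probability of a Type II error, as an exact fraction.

A Type II error is failing to reject when Ha holds: with p = 2/3, β = P(S ≤ 13).
Equivalently, β = 1 − P(S ≥ 14) = 14070379/14348907.

14070379/14348907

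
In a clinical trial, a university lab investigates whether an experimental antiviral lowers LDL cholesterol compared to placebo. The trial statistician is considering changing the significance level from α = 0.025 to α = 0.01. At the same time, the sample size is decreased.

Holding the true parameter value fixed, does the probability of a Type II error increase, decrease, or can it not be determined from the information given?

It increases.

Tightening α shrinks the rejection region. When Ha holds, fewer sample outcomes clear the stricter threshold, so more fall in the acceptance region. Reducing n widens both sampling distributions, so the test has less ability to distinguish Ha from H₀. Both changes push β in the same direction.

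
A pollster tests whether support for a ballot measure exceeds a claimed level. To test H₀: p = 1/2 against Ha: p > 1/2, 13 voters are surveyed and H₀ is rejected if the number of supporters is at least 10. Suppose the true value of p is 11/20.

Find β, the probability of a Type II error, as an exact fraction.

A Type II error is failing to reject when Ha holds: with p = 11/20, β = P(K ≤ 9).
Summing C(13,j)·(11/20)^j·(9/20)^{13-j} for j = 0..9 gives 1857697115702463/2048000000000000.

1857697115702463/2048000000000000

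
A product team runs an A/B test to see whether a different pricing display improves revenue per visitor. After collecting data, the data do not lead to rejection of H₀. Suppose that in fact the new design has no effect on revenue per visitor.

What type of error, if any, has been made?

The conventional null hypothesis here is that the new design has no effect on revenue per visitor.
The test retained a true H₀ — the decision matches the true state.

Neither — the decision is correct.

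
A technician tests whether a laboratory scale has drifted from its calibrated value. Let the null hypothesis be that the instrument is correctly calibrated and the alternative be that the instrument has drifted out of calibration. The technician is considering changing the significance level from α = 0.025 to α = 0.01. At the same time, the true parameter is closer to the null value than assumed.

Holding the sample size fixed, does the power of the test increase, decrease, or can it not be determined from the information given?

Lowering α raises the bar for rejection; under Ha, the test now fails to reject on outcomes it previously would have rejected. When the true parameter is near the null value, the test has a harder time distinguishing Ha from H₀. Both changes push β in the same direction.
Since power = 1 − β and β increases, power decreases.

It decreases.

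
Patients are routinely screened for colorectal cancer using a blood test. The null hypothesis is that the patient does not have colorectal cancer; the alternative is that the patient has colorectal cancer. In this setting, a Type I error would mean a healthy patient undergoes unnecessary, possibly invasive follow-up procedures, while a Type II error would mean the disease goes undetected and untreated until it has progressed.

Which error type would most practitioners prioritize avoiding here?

The Type II consequence (the disease goes undetected and untreated until it has progressed) is more severe than the Type I consequence (a healthy patient undergoes unnecessary, possibly invasive follow-up procedures).

Type II error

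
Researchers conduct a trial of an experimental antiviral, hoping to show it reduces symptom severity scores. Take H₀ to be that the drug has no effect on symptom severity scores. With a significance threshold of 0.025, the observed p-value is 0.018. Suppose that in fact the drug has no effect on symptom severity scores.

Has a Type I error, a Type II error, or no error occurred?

Since p = 0.018 < α = 0.025, H₀ is rejected.
H₀ is true (actually the drug has no effect on symptom severity scores).
Rejecting a true H₀ is a Type I error.

Type I error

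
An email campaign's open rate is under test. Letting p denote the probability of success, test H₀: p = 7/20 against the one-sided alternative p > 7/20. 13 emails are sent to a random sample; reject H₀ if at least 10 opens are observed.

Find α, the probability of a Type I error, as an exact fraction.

Under H₀, Y ~ Binomial(13, 7/20), and α = P(Y ≥ 10).
Adding the binomial terms for j = 10 through 13 with p = 7/20 yields 5149806264519/2048000000000000.

5149806264519/2048000000000000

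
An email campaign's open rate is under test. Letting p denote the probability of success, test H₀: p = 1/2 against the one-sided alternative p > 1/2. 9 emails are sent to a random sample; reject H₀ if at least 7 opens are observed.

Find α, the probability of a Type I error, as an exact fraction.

23/256

Under H₀, X ~ Binomial(9, 1/2), and α = P(X ≥ 7).
P(X ≥ 7) = [C(9,7) + C(9,8) + C(9,9)] / 2^9 = (36 + 9 + 1) / 512 = 46/512 = 23/256.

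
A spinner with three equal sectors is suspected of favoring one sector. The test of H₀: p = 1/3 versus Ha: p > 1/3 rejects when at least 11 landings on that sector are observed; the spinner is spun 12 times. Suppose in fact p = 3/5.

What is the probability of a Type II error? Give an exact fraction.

239357656/244140625

Under the alternative p = 3/5, X ~ Binomial(12, 3/5); β is the probability the test does not reject, P(X < 11).
Summing C(12,j)·(3/5)^j·(2/5)^{12-j} for j = 0..10 gives 239357656/244140625.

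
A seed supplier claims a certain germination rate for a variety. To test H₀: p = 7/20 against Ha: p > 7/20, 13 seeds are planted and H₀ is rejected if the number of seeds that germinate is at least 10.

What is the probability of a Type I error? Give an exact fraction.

5149806264519/2048000000000000

α = P(reject H₀ | H₀ true) = P(X ≥ 10 | p = 7/20), with X ~ Binomial(13, 7/20).
Adding the binomial terms for j = 10 through 13 with p = 7/20 yields 5149806264519/2048000000000000.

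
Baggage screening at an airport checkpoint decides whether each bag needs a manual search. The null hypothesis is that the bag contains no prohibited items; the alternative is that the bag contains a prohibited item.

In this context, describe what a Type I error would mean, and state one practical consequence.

A Type I error would mean concluding that the bag contains a prohibited item when in fact the bag contains no prohibited items. Consequence: a harmless bag is searched, delaying the passenger.

A Type I error is rejecting H₀ when H₀ is true.
Here that means flagging the bag for a manual search when actually the bag contains no prohibited items.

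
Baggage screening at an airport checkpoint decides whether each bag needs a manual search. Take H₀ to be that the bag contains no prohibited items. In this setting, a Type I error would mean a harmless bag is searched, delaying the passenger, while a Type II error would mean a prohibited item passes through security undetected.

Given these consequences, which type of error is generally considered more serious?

Type II error

The Type II consequence (a prohibited item passes through security undetected) is more severe than the Type I consequence (a harmless bag is searched, delaying the passenger).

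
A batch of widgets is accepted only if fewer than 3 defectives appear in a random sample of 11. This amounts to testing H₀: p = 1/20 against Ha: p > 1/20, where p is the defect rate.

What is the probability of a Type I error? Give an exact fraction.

4992302221/327680000000

The significance level is the probability, assuming p = 1/20, of seeing 3 or more defectives in 11 draws.
Computing the lower-tail complement: 1 − 322687697779/327680000000 = 4992302221/327680000000.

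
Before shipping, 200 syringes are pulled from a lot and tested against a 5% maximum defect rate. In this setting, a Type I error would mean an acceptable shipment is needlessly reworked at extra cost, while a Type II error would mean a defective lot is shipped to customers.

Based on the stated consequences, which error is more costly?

Type II error

The Type II consequence (a defective lot is shipped to customers) is more severe than the Type I consequence (an acceptable shipment is needlessly reworked at extra cost).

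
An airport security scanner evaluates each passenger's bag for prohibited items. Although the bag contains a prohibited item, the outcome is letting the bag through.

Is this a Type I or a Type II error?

The null hypothesis here is that the bag contains no prohibited items.
'Letting the bag through' corresponds to failing to reject H₀.
H₀ was not rejected but H₀ is false — a Type II error (false negative).

Type II error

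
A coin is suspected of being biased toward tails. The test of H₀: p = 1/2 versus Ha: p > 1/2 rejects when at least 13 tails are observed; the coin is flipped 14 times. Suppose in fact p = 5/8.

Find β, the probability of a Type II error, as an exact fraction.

4340673464229/4398046511104

β = P(fail to reject H₀ | Ha true) = P(Y ≤ 12 | p = 5/8), Y ~ Binomial(14, 5/8).
Equivalently, β = 1 − P(Y ≥ 13) = 4340673464229/4398046511104.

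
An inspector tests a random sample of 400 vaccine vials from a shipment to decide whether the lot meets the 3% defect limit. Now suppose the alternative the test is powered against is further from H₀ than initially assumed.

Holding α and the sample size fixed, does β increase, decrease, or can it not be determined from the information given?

It decreases.

A bigger departure from H₀ is easier for the test to detect, so it fails to reject less often.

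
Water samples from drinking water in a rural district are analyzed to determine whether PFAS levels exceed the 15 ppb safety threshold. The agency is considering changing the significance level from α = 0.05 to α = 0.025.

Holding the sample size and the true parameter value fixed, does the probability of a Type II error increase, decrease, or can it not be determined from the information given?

It increases.

A smaller α moves the rejection region further into the tail. With the alternative true, more outcomes now fall outside the rejection region, so failing to reject becomes more likely.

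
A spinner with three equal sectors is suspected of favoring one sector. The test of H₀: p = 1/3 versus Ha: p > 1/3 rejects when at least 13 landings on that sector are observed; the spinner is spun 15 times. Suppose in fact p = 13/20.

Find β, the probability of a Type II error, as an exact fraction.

β = P(fail to reject H₀ | Ha true) = P(S ≤ 12 | p = 13/20), S ~ Binomial(15, 13/20).
Summing C(15,j)·(13/20)^j·(7/20)^{15-j} for j = 0..12 gives 30745097163070342213/32768000000000000000.

30745097163070342213/32768000000000000000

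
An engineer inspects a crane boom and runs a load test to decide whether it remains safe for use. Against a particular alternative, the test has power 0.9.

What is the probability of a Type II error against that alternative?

Power = 1 − β, so β = 1 − 0.9 = 0.1.

0.1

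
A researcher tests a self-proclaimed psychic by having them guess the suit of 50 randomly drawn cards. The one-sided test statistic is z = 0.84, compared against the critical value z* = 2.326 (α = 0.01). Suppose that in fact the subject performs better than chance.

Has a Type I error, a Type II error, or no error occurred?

Type II error

The conventional null hypothesis is that the subject is guessing at random (p = 1/4).
Since z = 0.84 ≤ z* = 2.326, H₀ is not rejected.
H₀ is false (actually the subject performs better than chance).
Failing to reject a false H₀ is a Type II error.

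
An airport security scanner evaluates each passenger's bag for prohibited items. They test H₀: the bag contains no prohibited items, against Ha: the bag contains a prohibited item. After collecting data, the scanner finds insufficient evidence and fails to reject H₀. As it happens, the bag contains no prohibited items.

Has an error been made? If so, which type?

The test retained a true H₀ — the decision matches the true state.

No error — this is a correct decision.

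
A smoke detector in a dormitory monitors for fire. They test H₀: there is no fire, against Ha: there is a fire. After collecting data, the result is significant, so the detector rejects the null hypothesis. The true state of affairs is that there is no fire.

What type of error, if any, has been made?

Type I error

H₀ was rejected, but H₀ is actually true.
Rejecting a true null hypothesis is a Type I error (false positive).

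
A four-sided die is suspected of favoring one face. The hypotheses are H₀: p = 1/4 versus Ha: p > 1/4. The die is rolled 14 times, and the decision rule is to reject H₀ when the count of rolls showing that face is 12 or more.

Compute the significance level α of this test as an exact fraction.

431/134217728

Under H₀, K ~ Binomial(14, 1/4), and α = P(K ≥ 12).
Adding the binomial terms for j = 12 through 14 with p = 1/4 yields 431/134217728.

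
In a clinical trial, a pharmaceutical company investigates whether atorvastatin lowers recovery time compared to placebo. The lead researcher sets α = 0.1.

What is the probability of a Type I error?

0.1

The significance level α is, by definition, the probability of a Type I error — P(reject H₀ | H₀ true).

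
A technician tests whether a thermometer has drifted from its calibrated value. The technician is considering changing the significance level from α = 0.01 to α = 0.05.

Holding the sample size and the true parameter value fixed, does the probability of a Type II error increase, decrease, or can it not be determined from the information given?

A larger α widens the rejection region, so when the alternative is true more outcomes lead to rejection — failing to reject becomes less likely.

It decreases.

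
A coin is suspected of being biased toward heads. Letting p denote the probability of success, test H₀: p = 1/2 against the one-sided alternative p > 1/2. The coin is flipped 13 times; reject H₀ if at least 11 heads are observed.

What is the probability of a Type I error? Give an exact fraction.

23/2048

α = P(reject H₀ | H₀ true) = P(S ≥ 11 | p = 1/2), with S ~ Binomial(13, 1/2).
That's C(13,11) + C(13,12) + C(13,13) over 2^13, i.e. (78 + 13 + 1)/8192 = 92/8192 = 23/2048.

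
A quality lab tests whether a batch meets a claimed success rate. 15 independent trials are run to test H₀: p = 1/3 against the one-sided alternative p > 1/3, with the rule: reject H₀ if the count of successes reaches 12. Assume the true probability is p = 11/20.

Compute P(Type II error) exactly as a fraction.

β = P(fail to reject H₀ | Ha true) = P(K ≤ 11 | p = 11/20), K ~ Binomial(15, 11/20).
Equivalently, β = 1 − P(K ≥ 12) = 7844484964274060391/8192000000000000000.

7844484964274060391/8192000000000000000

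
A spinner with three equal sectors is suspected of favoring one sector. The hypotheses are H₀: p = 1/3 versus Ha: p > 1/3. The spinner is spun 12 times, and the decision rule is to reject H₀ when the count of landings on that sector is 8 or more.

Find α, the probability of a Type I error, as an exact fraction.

Under H₀, X ~ Binomial(12, 1/3), and α = P(X ≥ 8).
Adding the binomial terms for j = 8 through 12 with p = 1/3 yields 3323/177147.

3323/177147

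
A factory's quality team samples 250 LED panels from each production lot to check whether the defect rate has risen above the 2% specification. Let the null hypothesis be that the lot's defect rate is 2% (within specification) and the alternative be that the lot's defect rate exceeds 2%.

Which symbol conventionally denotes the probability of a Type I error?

P(Type I error) = P(reject H₀ | H₀ true) = α, the significance level.

α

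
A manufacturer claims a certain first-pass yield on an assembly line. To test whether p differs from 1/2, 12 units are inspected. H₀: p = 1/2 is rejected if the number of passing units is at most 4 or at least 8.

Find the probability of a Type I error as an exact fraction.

α = P(K ≤ 4 or K ≥ 8 | p = 1/2), K ~ Binomial(12, 1/2).
By symmetry, α = 2·P(K ≤ 4) = 2·(1 + 12 + 66 + 220 + 495)/4096 = 1588/4096 = 397/1024.

397/1024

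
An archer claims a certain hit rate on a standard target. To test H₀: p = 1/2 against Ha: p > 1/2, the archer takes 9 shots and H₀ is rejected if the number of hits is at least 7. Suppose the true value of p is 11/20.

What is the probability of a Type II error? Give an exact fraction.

β = P(fail to reject H₀ | Ha true) = P(X ≤ 6 | p = 11/20), X ~ Binomial(9, 11/20).
Summing C(9,j)·(11/20)^j·(9/20)^{9-j} for j = 0..6 gives 54431799039/64000000000.

54431799039/64000000000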